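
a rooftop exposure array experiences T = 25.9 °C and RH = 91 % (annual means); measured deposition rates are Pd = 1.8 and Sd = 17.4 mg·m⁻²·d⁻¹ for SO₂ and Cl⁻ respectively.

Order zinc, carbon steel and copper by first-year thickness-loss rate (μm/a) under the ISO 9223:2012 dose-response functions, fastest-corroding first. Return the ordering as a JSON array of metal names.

["carbon steel", "copper", "zinc"]

zinc: temperature factor f = -0.071·(15.9) = -1.1289
  Pd branch = 0.0129·Pd^0.44·e^(0.046·RH+f) = 0.3553 μm/a
  Cl⁻ term: 0.0175·17.4^0.57·exp(0.008·91+0.085·25.9) = 1.669
  sum: 0.3553 + 1.669 → r_corr = 2.024 μm/a
carbon steel: f(T) = -0.054·(T−10) [T>10 °C] = -0.8586
  SO₂ term: 1.77·1.8^0.52·exp(0.02·91-0.8586) = 6.284
  Cl⁻ term: 0.102·17.4^0.62·exp(0.033·91+0.04·25.9) = 34.03
  r_corr = 6.284 + 34.03 = 40.31 μm/a
copper: temperature factor f = -0.080·(15.9) = -1.2720
  SO₂ term: 0.0053·1.8^0.26·exp(0.059·91-1.2720) = 0.3715
  Sd branch = 0.01025·Sd^0.27·e^(0.036·RH+0.049·T) = 2.087 μm/a
  r_corr = 0.3715 + 2.087 = 2.459 μm/a
Ordering by μm/a: carbon steel (40.3) > copper (2.46) > zinc (2.02)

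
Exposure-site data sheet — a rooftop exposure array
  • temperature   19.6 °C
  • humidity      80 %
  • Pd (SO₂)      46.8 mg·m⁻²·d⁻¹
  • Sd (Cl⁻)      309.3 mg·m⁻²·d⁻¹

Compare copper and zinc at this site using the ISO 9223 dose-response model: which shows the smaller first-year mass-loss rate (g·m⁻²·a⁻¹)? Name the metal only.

copper

copper: temperature factor f = -0.080·(9.6) = -0.7680
  SO₂ term: 0.0053·46.8^0.26·exp(0.059·80-0.7680) = 0.7497
  Cl⁻ term: 0.01025·309.3^0.27·exp(0.036·80+0.049·19.6) = 2.244
  r_corr = 0.7497 + 2.244 = 2.994 μm/a
  mass loss = 2.994 μm/a × 8.96 g/cm³ = 26.82 g·m⁻²·a⁻¹
zinc: temperature factor f = -0.071·(9.6) = -0.6816
  Pd branch = 0.0129·Pd^0.44·e^(0.046·RH+f) = 1.405 μm/a
  Sd branch = 0.0175·Sd^0.57·e^(0.008·RH+0.085·T) = 4.614 μm/a
  sum: 1.405 + 4.614 → r_corr = 6.019 μm/a
  mass loss = 6.019 μm/a × 7.14 g/cm³ = 42.97 g·m⁻²·a⁻¹
Ordering by g·m⁻²·a⁻¹: zinc (43) > copper (26.8)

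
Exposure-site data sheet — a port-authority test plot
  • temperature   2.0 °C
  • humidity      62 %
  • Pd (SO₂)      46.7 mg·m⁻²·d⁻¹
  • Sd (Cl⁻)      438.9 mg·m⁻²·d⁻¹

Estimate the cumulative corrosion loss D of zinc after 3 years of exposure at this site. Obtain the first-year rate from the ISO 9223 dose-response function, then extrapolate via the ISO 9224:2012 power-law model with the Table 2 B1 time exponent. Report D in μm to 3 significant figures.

zinc: T≤10 °C ⇒ hinge +0.038·(2.0−10) = -0.3040
  sulphur-dioxide contribution → 0.8947 μm/a
  chloride contribution → 1.093 μm/a
  total first-year rate 1.987 μm/a
Long-term exponent b (ISO 9224 Table 2, B1) = 0.813
  D(3) = 1.987 × 3^0.813 = 1.987 × 2.443 = 4.854 μm

D(3) = 4.85 μm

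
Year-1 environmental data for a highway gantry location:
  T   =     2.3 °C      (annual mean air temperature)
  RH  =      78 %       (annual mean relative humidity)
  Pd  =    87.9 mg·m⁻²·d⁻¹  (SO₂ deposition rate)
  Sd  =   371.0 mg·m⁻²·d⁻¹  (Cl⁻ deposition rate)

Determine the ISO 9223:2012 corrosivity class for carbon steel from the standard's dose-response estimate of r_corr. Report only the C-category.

carbon steel: f(T) = +0.150·(T−10) [T≤10 °C] = -1.1550
  Pd branch = 1.77·Pd^0.52·e^(0.02·RH+f) = 27.21 μm/a
  Cl⁻ term: 0.102·371.0^0.62·exp(0.033·78+0.04·2.3) = 57.47
  r_corr = 27.21 + 57.47 = 84.68 μm/a
84.7 μm/a falls in (80, 200] for carbon steel → category C5

C5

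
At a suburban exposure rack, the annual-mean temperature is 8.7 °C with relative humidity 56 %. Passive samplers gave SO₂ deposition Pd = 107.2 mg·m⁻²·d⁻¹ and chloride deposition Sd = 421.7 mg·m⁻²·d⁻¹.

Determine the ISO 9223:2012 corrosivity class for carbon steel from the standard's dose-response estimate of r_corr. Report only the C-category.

C5

carbon steel: f(T) = +0.150·(T−10) [T≤10 °C] = -0.1950
  SO₂ term: 1.77·107.2^0.52·exp(0.02·56-0.1950) = 50.75
  Sd branch = 0.102·Sd^0.62·e^(0.033·RH+0.04·T) = 38.89 μm/a
  sum: 50.75 + 38.89 → r_corr = 89.63 μm/a
89.6 μm/a falls in (80, 200] for carbon steel → category C5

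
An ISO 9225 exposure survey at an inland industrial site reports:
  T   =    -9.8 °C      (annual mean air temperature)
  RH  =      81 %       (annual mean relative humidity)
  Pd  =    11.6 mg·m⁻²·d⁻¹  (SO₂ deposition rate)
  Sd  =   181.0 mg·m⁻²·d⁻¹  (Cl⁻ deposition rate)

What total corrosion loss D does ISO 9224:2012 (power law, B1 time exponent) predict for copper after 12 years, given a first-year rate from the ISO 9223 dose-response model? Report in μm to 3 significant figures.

D(12) = 3.02 μm

copper: temperature factor f = +0.126·(-19.8) = -2.4948
  SO₂ term: 0.0053·11.6^0.26·exp(0.059·81-2.4948) = 0.09841
  Cl⁻ term: 0.01025·181.0^0.27·exp(0.036·81+0.049·-9.8) = 0.4766
  r_corr = 0.09841 + 0.4766 = 0.575 μm/a
Power-law: D(12) = r_corr · 12^0.667
  D(12) = 0.575 × 12^0.667 = 0.575 × 5.246 = 3.016 μm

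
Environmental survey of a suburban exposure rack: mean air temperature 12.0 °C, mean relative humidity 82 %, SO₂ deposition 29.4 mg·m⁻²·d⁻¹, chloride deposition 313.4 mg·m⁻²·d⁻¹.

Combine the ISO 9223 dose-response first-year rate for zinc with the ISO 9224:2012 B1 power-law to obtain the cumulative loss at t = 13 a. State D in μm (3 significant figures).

D(13) = 37.3 μm

zinc: f(T) = -0.071·(T−10) [T>10 °C] = -0.1420
  sulphur-dioxide contribution → 2.154 μm/a
  chloride contribution → 2.476 μm/a
  ⇒ r_corr(zinc) = 4.629 μm/a
ISO 9224: D(t) = r_corr · t^b with b = 0.813 (zinc, B1)
  D(13) = 4.629 × 13^0.813 = 4.629 × 8.047 = 37.25 μm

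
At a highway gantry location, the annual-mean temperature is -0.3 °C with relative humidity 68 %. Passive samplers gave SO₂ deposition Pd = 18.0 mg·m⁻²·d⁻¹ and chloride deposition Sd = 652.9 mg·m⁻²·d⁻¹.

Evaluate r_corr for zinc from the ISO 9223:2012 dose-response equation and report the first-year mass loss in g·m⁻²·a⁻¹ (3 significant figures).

zinc: T≤10 °C ⇒ hinge +0.038·(-0.3−10) = -0.3914
  sulphur-dioxide contribution → 0.7102 μm/a
  chloride contribution → 1.182 μm/a
  total first-year rate 1.892 μm/a
Convert to mass loss: 1.892 μm/a × 7.14 g/cm³ = 13.51 g·m⁻²·a⁻¹

r_corr = 13.5 g·m⁻²·a⁻¹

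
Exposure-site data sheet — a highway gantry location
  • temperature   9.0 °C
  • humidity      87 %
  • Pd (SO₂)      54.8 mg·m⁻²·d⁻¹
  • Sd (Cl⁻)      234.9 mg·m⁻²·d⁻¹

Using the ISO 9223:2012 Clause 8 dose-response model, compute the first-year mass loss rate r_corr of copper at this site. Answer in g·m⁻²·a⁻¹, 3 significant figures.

copper: f(T) = +0.126·(T−10) [T≤10 °C] = -0.1260
  sulphur-dioxide contribution → 2.243 μm/a
  chloride contribution → 1.594 μm/a
  ⇒ r_corr(copper) = 3.838 μm/a
Convert to mass loss: 3.838 μm/a × 8.96 g/cm³ = 34.39 g·m⁻²·a⁻¹

r_corr = 34.4 g·m⁻²·a⁻¹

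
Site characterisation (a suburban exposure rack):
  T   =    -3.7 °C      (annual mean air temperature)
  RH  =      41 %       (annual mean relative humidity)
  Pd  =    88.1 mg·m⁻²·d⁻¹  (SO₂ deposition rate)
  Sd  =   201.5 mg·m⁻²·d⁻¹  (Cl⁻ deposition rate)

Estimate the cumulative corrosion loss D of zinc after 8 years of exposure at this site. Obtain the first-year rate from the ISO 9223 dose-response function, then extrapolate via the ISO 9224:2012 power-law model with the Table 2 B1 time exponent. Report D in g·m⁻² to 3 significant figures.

zinc: temperature factor f = +0.038·(-13.7) = -0.5206
  sulphur-dioxide contribution → 0.3625 μm/a
  chloride contribution → 0.365 μm/a
  ⇒ r_corr(zinc) = 0.7276 μm/a
Power-law: D(8) = r_corr · 8^0.813
  D(8) = 0.7276 × 8^0.813 = 0.7276 × 5.423 = 3.945 μm
  Mass loss = 3.945 μm × 7.14 g/cm³ = 28.17 g·m⁻²

D(8) = 28.2 g·m⁻²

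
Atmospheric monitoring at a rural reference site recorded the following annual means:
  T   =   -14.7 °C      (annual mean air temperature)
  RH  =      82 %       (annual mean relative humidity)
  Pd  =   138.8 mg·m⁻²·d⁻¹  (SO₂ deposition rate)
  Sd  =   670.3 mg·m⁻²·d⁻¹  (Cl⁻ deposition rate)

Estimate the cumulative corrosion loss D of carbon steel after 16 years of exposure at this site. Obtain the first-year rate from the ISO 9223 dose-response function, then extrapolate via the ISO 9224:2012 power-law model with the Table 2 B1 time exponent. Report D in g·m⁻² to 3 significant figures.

carbon steel: f(T) = +0.150·(T−10) [T≤10 °C] = -3.7050
  Pd branch = 1.77·Pd^0.52·e^(0.02·RH+f) = 2.919 μm/a
  Sd branch = 0.102·Sd^0.62·e^(0.033·RH+0.04·T) = 47.94 μm/a
  r_corr = 2.919 + 47.94 = 50.86 μm/a
Long-term exponent b (ISO 9224 Table 2, B1) = 0.523
  D(16) = 50.86 × 16^0.523 = 50.86 × 4.263 = 216.8 μm
  Mass loss = 216.8 μm × 7.85 g/cm³ = 1702 g·m⁻²

D(16) = 1.70e+03 g·m⁻²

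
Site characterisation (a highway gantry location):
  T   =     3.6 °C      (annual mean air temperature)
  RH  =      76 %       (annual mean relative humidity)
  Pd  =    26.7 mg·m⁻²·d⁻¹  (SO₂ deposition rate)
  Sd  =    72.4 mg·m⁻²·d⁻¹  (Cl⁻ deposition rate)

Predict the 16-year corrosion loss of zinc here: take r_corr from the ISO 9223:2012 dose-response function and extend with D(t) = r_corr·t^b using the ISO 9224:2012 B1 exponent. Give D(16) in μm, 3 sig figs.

zinc: T≤10 °C ⇒ hinge +0.038·(3.6−10) = -0.2432
  Pd branch = 0.0129·Pd^0.44·e^(0.046·RH+f) = 1.416 μm/a
  Cl⁻ term: 0.0175·72.4^0.57·exp(0.008·76+0.085·3.6) = 0.5012
  r_corr = 1.416 + 0.5012 = 1.917 μm/a
Power-law: D(16) = r_corr · 16^0.813
  D(16) = 1.917 × 16^0.813 = 1.917 × 9.527 = 18.26 μm

D(16) = 18.3 μm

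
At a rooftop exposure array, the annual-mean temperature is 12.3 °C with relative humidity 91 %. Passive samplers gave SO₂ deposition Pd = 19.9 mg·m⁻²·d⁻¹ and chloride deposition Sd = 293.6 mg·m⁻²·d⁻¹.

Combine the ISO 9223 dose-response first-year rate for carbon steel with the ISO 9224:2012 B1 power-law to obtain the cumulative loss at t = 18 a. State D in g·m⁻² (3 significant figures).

carbon steel: temperature factor f = -0.054·(2.3) = -0.1242
  sulphur-dioxide contribution → 45.69 μm/a
  chloride contribution → 113.9 μm/a
  ⇒ r_corr(carbon steel) = 159.6 μm/a
ISO 9224: D(t) = r_corr · t^b with b = 0.523 (carbon steel, B1)
  D(18) = 159.6 × 18^0.523 = 159.6 × 4.534 = 723.6 μm
  Mass loss = 723.6 μm × 7.85 g/cm³ = 5680 g·m⁻²

D(18) = 5.68e+03 g·m⁻²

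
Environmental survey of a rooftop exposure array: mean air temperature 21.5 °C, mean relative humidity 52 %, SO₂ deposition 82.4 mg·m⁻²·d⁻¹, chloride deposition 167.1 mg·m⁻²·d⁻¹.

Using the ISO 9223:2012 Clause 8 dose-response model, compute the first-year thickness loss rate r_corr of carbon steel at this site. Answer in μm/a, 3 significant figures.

carbon steel: temperature factor f = -0.054·(11.5) = -0.6210
  Pd branch = 1.77·Pd^0.52·e^(0.02·RH+f) = 26.68 μm/a
  Cl⁻ term: 0.102·167.1^0.62·exp(0.033·52+0.04·21.5) = 32.03
  sum: 26.68 + 32.03 → r_corr = 58.71 μm/a

r_corr = 58.7 μm/a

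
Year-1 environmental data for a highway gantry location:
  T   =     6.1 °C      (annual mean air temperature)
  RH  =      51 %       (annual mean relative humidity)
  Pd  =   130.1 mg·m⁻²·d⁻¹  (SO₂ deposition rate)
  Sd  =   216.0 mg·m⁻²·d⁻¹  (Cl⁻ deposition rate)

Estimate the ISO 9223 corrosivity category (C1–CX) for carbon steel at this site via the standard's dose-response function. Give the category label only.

C4

carbon steel: temperature factor f = +0.150·(-3.9) = -0.5850
  SO₂ term: 1.77·130.1^0.52·exp(0.02·51-0.5850) = 34.38
  Cl⁻ term: 0.102·216.0^0.62·exp(0.033·51+0.04·6.1) = 19.63
  sum: 34.38 + 19.63 → r_corr = 54.01 μm/a
Category bounds: 50…80 μm/a bracket r_corr ⇒ C4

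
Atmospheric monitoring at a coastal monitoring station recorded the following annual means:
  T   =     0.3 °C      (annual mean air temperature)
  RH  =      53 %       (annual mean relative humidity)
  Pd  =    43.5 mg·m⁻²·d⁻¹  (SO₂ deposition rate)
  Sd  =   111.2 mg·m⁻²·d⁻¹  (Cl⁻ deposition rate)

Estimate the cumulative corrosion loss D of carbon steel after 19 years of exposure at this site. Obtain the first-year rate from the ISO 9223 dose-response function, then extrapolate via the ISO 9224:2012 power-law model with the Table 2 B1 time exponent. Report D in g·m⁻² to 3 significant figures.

carbon steel: T≤10 °C ⇒ hinge +0.150·(0.3−10) = -1.4550
  SO₂ term: 1.77·43.5^0.52·exp(0.02·53-1.4550) = 8.481
  Sd branch = 0.102·Sd^0.62·e^(0.033·RH+0.04·T) = 11.01 μm/a
  sum: 8.481 + 11.01 → r_corr = 19.5 μm/a
ISO 9224: D(t) = r_corr · t^b with b = 0.523 (carbon steel, B1)
  D(19) = 19.5 × 19^0.523 = 19.5 × 4.664 = 90.93 μm
  Mass loss = 90.93 μm × 7.85 g/cm³ = 713.8 g·m⁻²

D(19) = 714 g·m⁻²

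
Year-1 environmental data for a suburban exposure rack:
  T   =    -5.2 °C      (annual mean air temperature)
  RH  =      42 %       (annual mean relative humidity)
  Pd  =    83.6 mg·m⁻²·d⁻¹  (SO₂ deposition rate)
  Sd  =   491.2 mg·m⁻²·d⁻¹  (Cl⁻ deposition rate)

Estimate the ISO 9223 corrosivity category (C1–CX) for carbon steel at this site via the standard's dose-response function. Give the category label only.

C2

carbon steel: T≤10 °C ⇒ hinge +0.150·(-5.2−10) = -2.2800
  sulphur-dioxide contribution → 4.189 μm/a
  chloride contribution → 15.44 μm/a
  total first-year rate 19.63 μm/a
19.6 μm/a falls in (1.3, 25] for carbon steel → category C2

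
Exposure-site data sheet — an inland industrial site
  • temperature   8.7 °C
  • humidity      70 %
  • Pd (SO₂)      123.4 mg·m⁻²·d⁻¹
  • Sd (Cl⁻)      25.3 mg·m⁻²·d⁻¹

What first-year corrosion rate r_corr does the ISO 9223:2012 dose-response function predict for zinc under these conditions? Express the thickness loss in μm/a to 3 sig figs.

r_corr = 2.96 μm/a

zinc: f(T) = +0.038·(T−10) [T≤10 °C] = -0.0494
  sulphur-dioxide contribution → 2.557 μm/a
  chloride contribution → 0.4047 μm/a
  total first-year rate 2.962 μm/a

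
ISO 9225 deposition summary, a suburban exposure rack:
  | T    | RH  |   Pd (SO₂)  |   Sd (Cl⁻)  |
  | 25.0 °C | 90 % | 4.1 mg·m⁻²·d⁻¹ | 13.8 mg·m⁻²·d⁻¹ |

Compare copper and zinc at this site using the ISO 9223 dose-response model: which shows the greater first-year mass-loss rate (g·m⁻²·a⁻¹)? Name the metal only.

copper

copper: T>10 °C ⇒ hinge -0.080·(25.0−10) = -1.2000
  SO₂ term: 0.0053·4.1^0.26·exp(0.059·90-1.2000) = 0.4662
  Sd branch = 0.01025·Sd^0.27·e^(0.036·RH+0.049·T) = 1.81 μm/a
  r_corr = 0.4662 + 1.81 = 2.276 μm/a
  mass loss = 2.276 μm/a × 8.96 g/cm³ = 20.39 g·m⁻²·a⁻¹
zinc: f(T) = -0.071·(T−10) [T>10 °C] = -1.0650
  SO₂ term: 0.0129·4.1^0.44·exp(0.046·90-1.0650) = 0.5196
  Cl⁻ term: 0.0175·13.8^0.57·exp(0.008·90+0.085·25.0) = 1.344
  sum: 0.5196 + 1.344 → r_corr = 1.863 μm/a
  mass loss = 1.863 μm/a × 7.14 g/cm³ = 13.3 g·m⁻²·a⁻¹
Ordering by g·m⁻²·a⁻¹: copper (20.4) > zinc (13.3)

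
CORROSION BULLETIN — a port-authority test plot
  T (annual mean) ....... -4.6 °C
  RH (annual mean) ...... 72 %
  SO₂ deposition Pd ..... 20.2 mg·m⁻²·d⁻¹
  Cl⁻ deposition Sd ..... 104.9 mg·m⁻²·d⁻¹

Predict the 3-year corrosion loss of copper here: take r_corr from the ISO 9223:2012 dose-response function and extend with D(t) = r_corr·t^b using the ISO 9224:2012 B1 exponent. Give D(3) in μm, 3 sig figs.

D(3) = 1.07 μm

copper: f(T) = +0.126·(T−10) [T≤10 °C] = -1.8396
  SO₂ term: 0.0053·20.2^0.26·exp(0.059·72-1.8396) = 0.1287
  Sd branch = 0.01025·Sd^0.27·e^(0.036·RH+0.049·T) = 0.3838 μm/a
  sum: 0.1287 + 0.3838 → r_corr = 0.5125 μm/a
Long-term exponent b (ISO 9224 Table 2, B1) = 0.667
  D(3) = 0.5125 × 3^0.667 = 0.5125 × 2.081 = 1.067 μm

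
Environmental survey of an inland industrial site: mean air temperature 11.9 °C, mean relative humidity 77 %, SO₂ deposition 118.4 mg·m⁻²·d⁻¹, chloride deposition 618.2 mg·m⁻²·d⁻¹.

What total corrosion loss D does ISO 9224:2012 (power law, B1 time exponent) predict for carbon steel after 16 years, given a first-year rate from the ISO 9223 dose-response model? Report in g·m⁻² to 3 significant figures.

D(16) = 6.74e+03 g·m⁻²

carbon steel: temperature factor f = -0.054·(1.9) = -0.1026
  sulphur-dioxide contribution → 89.2 μm/a
  chloride contribution → 112 μm/a
  total first-year rate 201.2 μm/a
Power-law: D(16) = r_corr · 16^0.523
  D(16) = 201.2 × 16^0.523 = 201.2 × 4.263 = 858 μm
  Mass loss = 858 μm × 7.85 g/cm³ = 6735 g·m⁻²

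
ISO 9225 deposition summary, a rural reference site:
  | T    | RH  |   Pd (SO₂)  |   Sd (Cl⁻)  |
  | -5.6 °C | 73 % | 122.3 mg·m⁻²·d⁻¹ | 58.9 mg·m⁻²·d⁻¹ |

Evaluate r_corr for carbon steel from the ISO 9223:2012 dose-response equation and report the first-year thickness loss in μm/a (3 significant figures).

r_corr = 20.3 μm/a

carbon steel: temperature factor f = +0.150·(-15.6) = -2.3400
  SO₂ term: 1.77·122.3^0.52·exp(0.02·73-2.3400) = 8.938
  Sd branch = 0.102·Sd^0.62·e^(0.033·RH+0.04·T) = 11.35 μm/a
  sum: 8.938 + 11.35 → r_corr = 20.29 μm/a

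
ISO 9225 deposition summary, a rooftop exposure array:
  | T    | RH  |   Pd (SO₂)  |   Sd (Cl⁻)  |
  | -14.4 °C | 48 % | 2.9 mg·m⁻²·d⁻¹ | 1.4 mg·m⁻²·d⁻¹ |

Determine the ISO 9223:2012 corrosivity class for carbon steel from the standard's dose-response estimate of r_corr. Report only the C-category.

C1

carbon steel: T≤10 °C ⇒ hinge +0.150·(-14.4−10) = -3.6600
  sulphur-dioxide contribution → 0.2069 μm/a
  chloride contribution → 0.3443 μm/a
  total first-year rate 0.5513 μm/a
ISO 9223 Table 2 (carbon steel): 0 < 0.551 ≤ 1.3 μm/a ⇒ C1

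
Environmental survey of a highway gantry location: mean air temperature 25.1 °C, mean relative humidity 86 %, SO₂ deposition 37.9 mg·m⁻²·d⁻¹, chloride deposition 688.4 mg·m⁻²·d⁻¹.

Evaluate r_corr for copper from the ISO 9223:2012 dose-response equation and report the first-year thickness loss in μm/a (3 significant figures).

copper: f(T) = -0.080·(T−10) [T>10 °C] = -1.2080
  sulphur-dioxide contribution → 0.6512 μm/a
  chloride contribution → 4.525 μm/a
  total first-year rate 5.177 μm/a

r_corr = 5.18 μm/a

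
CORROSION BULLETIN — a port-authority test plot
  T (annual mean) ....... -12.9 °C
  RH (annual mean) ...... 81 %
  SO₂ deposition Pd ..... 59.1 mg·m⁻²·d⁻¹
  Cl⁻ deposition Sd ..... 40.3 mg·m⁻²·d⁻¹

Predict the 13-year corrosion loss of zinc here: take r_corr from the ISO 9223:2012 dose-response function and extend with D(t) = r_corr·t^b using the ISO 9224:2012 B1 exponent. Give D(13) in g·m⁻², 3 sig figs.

D(13) = 82.8 g·m⁻²

zinc: T≤10 °C ⇒ hinge +0.038·(-12.9−10) = -0.8702
  Pd branch = 0.0129·Pd^0.44·e^(0.046·RH+f) = 1.35 μm/a
  Cl⁻ term: 0.0175·40.3^0.57·exp(0.008·81+0.085·-12.9) = 0.09189
  sum: 1.35 + 0.09189 → r_corr = 1.442 μm/a
Long-term exponent b (ISO 9224 Table 2, B1) = 0.813
  D(13) = 1.442 × 13^0.813 = 1.442 × 8.047 = 11.6 μm
  Mass loss = 11.6 μm × 7.14 g/cm³ = 82.85 g·m⁻²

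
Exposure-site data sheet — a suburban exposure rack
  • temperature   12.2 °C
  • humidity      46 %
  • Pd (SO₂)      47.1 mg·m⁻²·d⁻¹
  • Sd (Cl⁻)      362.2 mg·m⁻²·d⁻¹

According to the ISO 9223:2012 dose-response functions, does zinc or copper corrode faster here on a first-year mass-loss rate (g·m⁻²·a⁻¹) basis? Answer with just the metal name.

zinc

zinc: f(T) = -0.071·(T−10) [T>10 °C] = -0.1562
  sulphur-dioxide contribution → 0.4987 μm/a
  chloride contribution → 2.05 μm/a
  ⇒ r_corr(zinc) = 2.549 μm/a
  mass loss = 2.549 μm/a × 7.14 g/cm³ = 18.2 g·m⁻²·a⁻¹
copper: f(T) = -0.080·(T−10) [T>10 °C] = -0.1760
  sulphur-dioxide contribution → 0.1826 μm/a
  chloride contribution → 0.4791 μm/a
  ⇒ r_corr(copper) = 0.6617 μm/a
  mass loss = 0.6617 μm/a × 8.96 g/cm³ = 5.929 g·m⁻²·a⁻¹
Ordering by g·m⁻²·a⁻¹: zinc (18.2) > copper (5.93)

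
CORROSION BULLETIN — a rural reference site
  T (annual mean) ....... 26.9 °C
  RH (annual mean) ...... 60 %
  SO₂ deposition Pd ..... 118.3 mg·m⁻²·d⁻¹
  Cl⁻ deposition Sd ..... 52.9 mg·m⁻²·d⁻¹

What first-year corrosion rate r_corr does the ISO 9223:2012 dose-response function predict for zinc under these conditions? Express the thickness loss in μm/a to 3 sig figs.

r_corr = 3.17 μm/a

zinc: f(T) = -0.071·(T−10) [T>10 °C] = -1.1999
  sulphur-dioxide contribution → 0.5015 μm/a
  chloride contribution → 2.672 μm/a
  total first-year rate 3.174 μm/a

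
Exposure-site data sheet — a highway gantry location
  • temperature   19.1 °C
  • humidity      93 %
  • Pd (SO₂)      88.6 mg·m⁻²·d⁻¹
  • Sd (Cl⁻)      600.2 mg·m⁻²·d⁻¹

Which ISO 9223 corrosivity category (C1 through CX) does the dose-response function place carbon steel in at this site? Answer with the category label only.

carbon steel: T>10 °C ⇒ hinge -0.054·(19.1−10) = -0.4914
  sulphur-dioxide contribution → 71.62 μm/a
  chloride contribution → 248.8 μm/a
  ⇒ r_corr(carbon steel) = 320.4 μm/a
ISO 9223 Table 2 (carbon steel): 200 < 320 ≤ 700 μm/a ⇒ CX

CX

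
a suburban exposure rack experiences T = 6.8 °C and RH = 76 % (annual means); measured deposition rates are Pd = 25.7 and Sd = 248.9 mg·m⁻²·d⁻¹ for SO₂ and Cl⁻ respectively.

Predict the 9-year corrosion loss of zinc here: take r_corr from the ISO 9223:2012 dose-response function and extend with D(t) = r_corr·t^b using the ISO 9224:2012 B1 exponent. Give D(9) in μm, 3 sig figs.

zinc: f(T) = +0.038·(T−10) [T≤10 °C] = -0.1216
  SO₂ term: 0.0129·25.7^0.44·exp(0.046·76-0.1216) = 1.572
  Cl⁻ term: 0.0175·248.9^0.57·exp(0.008·76+0.085·6.8) = 1.33
  r_corr = 1.572 + 1.33 = 2.902 μm/a
Power-law: D(9) = r_corr · 9^0.813
  D(9) = 2.902 × 9^0.813 = 2.902 × 5.968 = 17.32 μm

D(9) = 17.3 μm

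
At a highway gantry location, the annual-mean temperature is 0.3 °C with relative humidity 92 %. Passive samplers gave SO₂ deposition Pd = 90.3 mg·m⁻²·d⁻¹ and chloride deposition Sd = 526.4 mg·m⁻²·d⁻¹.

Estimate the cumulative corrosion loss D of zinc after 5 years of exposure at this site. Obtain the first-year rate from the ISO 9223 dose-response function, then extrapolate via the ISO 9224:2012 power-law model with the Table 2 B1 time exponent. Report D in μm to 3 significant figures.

zinc: temperature factor f = +0.038·(-9.7) = -0.3686
  sulphur-dioxide contribution → 4.456 μm/a
  chloride contribution → 1.333 μm/a
  ⇒ r_corr(zinc) = 5.789 μm/a
ISO 9224: D(t) = r_corr · t^b with b = 0.813 (zinc, B1)
  D(5) = 5.789 × 5^0.813 = 5.789 × 3.701 = 21.42 μm

D(5) = 21.4 μm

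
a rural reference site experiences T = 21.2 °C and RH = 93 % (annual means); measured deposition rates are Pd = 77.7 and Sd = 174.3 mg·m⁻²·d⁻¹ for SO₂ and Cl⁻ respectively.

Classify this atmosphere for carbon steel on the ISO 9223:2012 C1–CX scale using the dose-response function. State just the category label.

C5

carbon steel: f(T) = -0.054·(T−10) [T>10 °C] = -0.6048
  SO₂ term: 1.77·77.7^0.52·exp(0.02·93-0.6048) = 59.72
  Cl⁻ term: 0.102·174.3^0.62·exp(0.033·93+0.04·21.2) = 125.7
  sum: 59.72 + 125.7 → r_corr = 185.4 μm/a
Category bounds: 80…200 μm/a bracket r_corr ⇒ C5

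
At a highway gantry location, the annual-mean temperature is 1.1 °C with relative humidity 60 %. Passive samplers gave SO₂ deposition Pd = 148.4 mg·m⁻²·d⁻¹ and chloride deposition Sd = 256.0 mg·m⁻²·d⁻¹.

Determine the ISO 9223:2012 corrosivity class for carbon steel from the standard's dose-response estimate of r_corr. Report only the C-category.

carbon steel: f(T) = +0.150·(T−10) [T≤10 °C] = -1.3350
  SO₂ term: 1.77·148.4^0.52·exp(0.02·60-1.3350) = 20.82
  Sd branch = 0.102·Sd^0.62·e^(0.033·RH+0.04·T) = 24.03 μm/a
  r_corr = 20.82 + 24.03 = 44.85 μm/a
ISO 9223 Table 2 (carbon steel): 25 < 44.8 ≤ 50 μm/a ⇒ C3

C3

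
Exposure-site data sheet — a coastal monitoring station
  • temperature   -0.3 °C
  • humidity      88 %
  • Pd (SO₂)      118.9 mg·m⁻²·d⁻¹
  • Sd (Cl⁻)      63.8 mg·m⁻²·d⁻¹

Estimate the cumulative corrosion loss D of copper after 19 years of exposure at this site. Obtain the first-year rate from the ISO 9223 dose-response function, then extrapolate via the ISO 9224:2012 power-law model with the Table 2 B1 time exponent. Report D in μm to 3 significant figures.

D(19) = 11.7 μm

copper: T≤10 °C ⇒ hinge +0.126·(-0.3−10) = -1.2978
  SO₂ term: 0.0053·118.9^0.26·exp(0.059·88-1.2978) = 0.9017
  Cl⁻ term: 0.01025·63.8^0.27·exp(0.036·88+0.049·-0.3) = 0.737
  r_corr = 0.9017 + 0.737 = 1.639 μm/a
Power-law: D(19) = r_corr · 19^0.667
  D(19) = 1.639 × 19^0.667 = 1.639 × 7.127 = 11.68 μm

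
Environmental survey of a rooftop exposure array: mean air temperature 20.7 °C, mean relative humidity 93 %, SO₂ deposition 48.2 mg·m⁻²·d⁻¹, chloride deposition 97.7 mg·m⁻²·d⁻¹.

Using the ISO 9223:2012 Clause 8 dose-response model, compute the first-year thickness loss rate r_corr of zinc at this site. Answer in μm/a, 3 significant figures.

zinc: f(T) = -0.071·(T−10) [T>10 °C] = -0.7597
  Pd branch = 0.0129·Pd^0.44·e^(0.046·RH+f) = 2.394 μm/a
  Sd branch = 0.0175·Sd^0.57·e^(0.008·RH+0.085·T) = 2.914 μm/a
  r_corr = 2.394 + 2.914 = 5.308 μm/a

r_corr = 5.31 μm/a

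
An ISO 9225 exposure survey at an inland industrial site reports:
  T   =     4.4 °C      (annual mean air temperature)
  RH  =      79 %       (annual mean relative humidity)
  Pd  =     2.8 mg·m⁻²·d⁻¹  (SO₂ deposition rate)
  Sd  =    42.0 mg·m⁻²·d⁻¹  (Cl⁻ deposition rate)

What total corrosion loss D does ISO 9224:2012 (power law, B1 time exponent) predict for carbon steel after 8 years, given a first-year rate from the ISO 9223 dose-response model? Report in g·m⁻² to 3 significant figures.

D(8) = 537 g·m⁻²

carbon steel: temperature factor f = +0.150·(-5.6) = -0.8400
  SO₂ term: 1.77·2.8^0.52·exp(0.02·79-0.8400) = 6.337
  Sd branch = 0.102·Sd^0.62·e^(0.033·RH+0.04·T) = 16.74 μm/a
  sum: 6.337 + 16.74 → r_corr = 23.07 μm/a
Long-term exponent b (ISO 9224 Table 2, B1) = 0.523
  D(8) = 23.07 × 8^0.523 = 23.07 × 2.967 = 68.46 μm
  Mass loss = 68.46 μm × 7.85 g/cm³ = 537.4 g·m⁻²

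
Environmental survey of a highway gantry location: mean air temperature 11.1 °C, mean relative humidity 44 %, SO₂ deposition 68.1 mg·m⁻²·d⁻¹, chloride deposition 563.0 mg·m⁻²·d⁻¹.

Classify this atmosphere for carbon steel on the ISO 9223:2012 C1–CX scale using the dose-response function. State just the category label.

C4

carbon steel: temperature factor f = -0.054·(1.1) = -0.0594
  sulphur-dioxide contribution → 36.11 μm/a
  chloride contribution → 34.46 μm/a
  ⇒ r_corr(carbon steel) = 70.57 μm/a
70.6 μm/a falls in (50, 80] for carbon steel → category C4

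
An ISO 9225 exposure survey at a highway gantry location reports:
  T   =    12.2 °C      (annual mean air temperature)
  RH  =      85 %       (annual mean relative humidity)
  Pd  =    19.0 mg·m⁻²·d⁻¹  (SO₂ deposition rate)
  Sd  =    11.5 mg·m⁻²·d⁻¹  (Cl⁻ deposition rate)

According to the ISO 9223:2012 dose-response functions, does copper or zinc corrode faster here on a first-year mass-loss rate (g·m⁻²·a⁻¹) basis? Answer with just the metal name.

copper: T>10 °C ⇒ hinge -0.080·(12.2−10) = -0.1760
  SO₂ term: 0.0053·19.0^0.26·exp(0.059·85-0.1760) = 1.44
  Sd branch = 0.01025·Sd^0.27·e^(0.036·RH+0.049·T) = 0.7686 μm/a
  sum: 1.44 + 0.7686 → r_corr = 2.208 μm/a
  mass loss = 2.208 μm/a × 8.96 g/cm³ = 19.79 g·m⁻²·a⁻¹
zinc: f(T) = -0.071·(T−10) [T>10 °C] = -0.1562
  Pd branch = 0.0129·Pd^0.44·e^(0.046·RH+f) = 2.011 μm/a
  Cl⁻ term: 0.0175·11.5^0.57·exp(0.008·85+0.085·12.2) = 0.392
  r_corr = 2.011 + 0.392 = 2.403 μm/a
  mass loss = 2.403 μm/a × 7.14 g/cm³ = 17.16 g·m⁻²·a⁻¹
Ordering by g·m⁻²·a⁻¹: copper (19.8) > zinc (17.2)

copper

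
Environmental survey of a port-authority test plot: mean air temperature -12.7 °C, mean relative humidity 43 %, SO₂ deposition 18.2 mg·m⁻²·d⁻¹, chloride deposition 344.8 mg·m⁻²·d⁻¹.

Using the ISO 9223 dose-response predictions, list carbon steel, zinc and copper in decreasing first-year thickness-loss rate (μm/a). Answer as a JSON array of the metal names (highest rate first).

["carbon steel", "zinc", "copper"]

carbon steel: T≤10 °C ⇒ hinge +0.150·(-12.7−10) = -3.4050
  SO₂ term: 1.77·18.2^0.52·exp(0.02·43-3.4050) = 0.628
  Sd branch = 0.102·Sd^0.62·e^(0.033·RH+0.04·T) = 9.496 μm/a
  r_corr = 0.628 + 9.496 = 10.12 μm/a
zinc: T≤10 °C ⇒ hinge +0.038·(-12.7−10) = -0.8626
  Pd branch = 0.0129·Pd^0.44·e^(0.046·RH+f) = 0.1411 μm/a
  Sd branch = 0.0175·Sd^0.57·e^(0.008·RH+0.085·T) = 0.2344 μm/a
  r_corr = 0.1411 + 0.2344 = 0.3755 μm/a
copper: T≤10 °C ⇒ hinge +0.126·(-12.7−10) = -2.8602
  SO₂ term: 0.0053·18.2^0.26·exp(0.059·43-2.8602) = 0.008157
  Sd branch = 0.01025·Sd^0.27·e^(0.036·RH+0.049·T) = 0.1253 μm/a
  r_corr = 0.008157 + 0.1253 = 0.1334 μm/a
Ordering by μm/a: carbon steel (10.1) > zinc (0.376) > copper (0.133)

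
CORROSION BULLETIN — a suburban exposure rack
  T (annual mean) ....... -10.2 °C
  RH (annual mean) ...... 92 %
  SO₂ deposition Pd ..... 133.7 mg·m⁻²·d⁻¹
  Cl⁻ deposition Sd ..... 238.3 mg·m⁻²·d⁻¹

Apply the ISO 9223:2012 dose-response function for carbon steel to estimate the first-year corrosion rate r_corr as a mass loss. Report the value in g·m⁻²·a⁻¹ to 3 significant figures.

r_corr = 384 g·m⁻²·a⁻¹

carbon steel: temperature factor f = +0.150·(-20.2) = -3.0300
  SO₂ term: 1.77·133.7^0.52·exp(0.02·92-3.0300) = 6.867
  Sd branch = 0.102·Sd^0.62·e^(0.033·RH+0.04·T) = 42.05 μm/a
  sum: 6.867 + 42.05 → r_corr = 48.91 μm/a
Convert to mass loss: 48.91 μm/a × 7.85 g/cm³ = 384 g·m⁻²·a⁻¹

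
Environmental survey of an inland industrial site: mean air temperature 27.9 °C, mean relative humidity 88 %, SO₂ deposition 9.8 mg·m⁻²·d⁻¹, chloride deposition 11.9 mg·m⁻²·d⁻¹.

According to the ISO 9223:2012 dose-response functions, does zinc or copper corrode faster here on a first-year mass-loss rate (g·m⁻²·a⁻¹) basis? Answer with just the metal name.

zinc: temperature factor f = -0.071·(17.9) = -1.2709
  sulphur-dioxide contribution → 0.566 μm/a
  chloride contribution → 1.555 μm/a
  total first-year rate 2.121 μm/a
  mass loss = 2.121 μm/a × 7.14 g/cm³ = 15.14 g·m⁻²·a⁻¹
copper: f(T) = -0.080·(T−10) [T>10 °C] = -1.4320
  sulphur-dioxide contribution → 0.412 μm/a
  chloride contribution → 1.865 μm/a
  ⇒ r_corr(copper) = 2.277 μm/a
  mass loss = 2.277 μm/a × 8.96 g/cm³ = 20.4 g·m⁻²·a⁻¹
Ordering by g·m⁻²·a⁻¹: copper (20.4) > zinc (15.1)

copper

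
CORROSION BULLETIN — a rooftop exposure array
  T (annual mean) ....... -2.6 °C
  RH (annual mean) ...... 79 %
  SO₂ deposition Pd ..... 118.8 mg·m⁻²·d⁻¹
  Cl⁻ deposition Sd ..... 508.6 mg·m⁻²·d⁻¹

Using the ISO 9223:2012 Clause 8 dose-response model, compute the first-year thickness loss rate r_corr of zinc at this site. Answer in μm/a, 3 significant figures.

r_corr = 3.40 μm/a

zinc: temperature factor f = +0.038·(-12.6) = -0.4788
  Pd branch = 0.0129·Pd^0.44·e^(0.046·RH+f) = 2.476 μm/a
  Sd branch = 0.0175·Sd^0.57·e^(0.008·RH+0.085·T) = 0.9208 μm/a
  sum: 2.476 + 0.9208 → r_corr = 3.397 μm/a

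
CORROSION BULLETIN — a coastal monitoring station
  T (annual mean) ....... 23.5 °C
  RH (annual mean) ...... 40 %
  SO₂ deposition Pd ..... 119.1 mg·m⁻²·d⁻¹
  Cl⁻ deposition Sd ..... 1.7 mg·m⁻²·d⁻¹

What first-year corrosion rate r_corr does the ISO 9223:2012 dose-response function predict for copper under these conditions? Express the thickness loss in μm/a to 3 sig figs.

r_corr = 0.224 μm/a

copper: temperature factor f = -0.080·(13.5) = -1.0800
  Pd branch = 0.0053·Pd^0.26·e^(0.059·RH+f) = 0.06606 μm/a
  Cl⁻ term: 0.01025·1.7^0.27·exp(0.036·40+0.049·23.5) = 0.1579
  r_corr = 0.06606 + 0.1579 = 0.224 μm/a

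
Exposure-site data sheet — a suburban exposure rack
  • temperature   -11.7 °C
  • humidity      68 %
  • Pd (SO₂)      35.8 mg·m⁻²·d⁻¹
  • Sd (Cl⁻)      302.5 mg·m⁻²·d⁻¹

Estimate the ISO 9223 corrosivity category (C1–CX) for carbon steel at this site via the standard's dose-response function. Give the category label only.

carbon steel: f(T) = +0.150·(T−10) [T≤10 °C] = -3.2550
  SO₂ term: 1.77·35.8^0.52·exp(0.02·68-3.2550) = 1.71
  Cl⁻ term: 0.102·302.5^0.62·exp(0.033·68+0.04·-11.7) = 20.79
  r_corr = 1.71 + 20.79 = 22.5 μm/a
22.5 μm/a falls in (1.3, 25] for carbon steel → category C2

C2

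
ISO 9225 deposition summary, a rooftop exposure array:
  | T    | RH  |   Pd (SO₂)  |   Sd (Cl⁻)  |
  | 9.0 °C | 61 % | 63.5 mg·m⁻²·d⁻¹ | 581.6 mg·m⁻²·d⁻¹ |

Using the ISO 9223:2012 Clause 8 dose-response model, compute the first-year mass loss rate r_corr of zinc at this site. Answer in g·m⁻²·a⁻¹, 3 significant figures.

zinc: temperature factor f = +0.038·(-1.0) = -0.0380
  Pd branch = 0.0129·Pd^0.44·e^(0.046·RH+f) = 1.276 μm/a
  Sd branch = 0.0175·Sd^0.57·e^(0.008·RH+0.085·T) = 2.307 μm/a
  r_corr = 1.276 + 2.307 = 3.583 μm/a
Convert to mass loss: 3.583 μm/a × 7.14 g/cm³ = 25.58 g·m⁻²·a⁻¹

r_corr = 25.6 g·m⁻²·a⁻¹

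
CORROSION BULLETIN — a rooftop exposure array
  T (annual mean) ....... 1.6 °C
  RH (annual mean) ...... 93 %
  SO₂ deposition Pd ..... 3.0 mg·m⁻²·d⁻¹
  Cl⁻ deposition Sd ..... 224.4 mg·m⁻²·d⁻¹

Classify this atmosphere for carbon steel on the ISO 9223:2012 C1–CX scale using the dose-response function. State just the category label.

C4

carbon steel: temperature factor f = +0.150·(-8.4) = -1.2600
  SO₂ term: 1.77·3.0^0.52·exp(0.02·93-1.2600) = 5.71
  Sd branch = 0.102·Sd^0.62·e^(0.033·RH+0.04·T) = 67.12 μm/a
  sum: 5.71 + 67.12 → r_corr = 72.83 μm/a
72.8 μm/a falls in (50, 80] for carbon steel → category C4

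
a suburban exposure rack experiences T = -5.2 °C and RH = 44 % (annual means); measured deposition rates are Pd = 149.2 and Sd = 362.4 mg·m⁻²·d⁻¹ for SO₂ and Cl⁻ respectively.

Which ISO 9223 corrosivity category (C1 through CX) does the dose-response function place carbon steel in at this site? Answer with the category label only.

carbon steel: f(T) = +0.150·(T−10) [T≤10 °C] = -2.2800
  SO₂ term: 1.77·149.2^0.52·exp(0.02·44-2.2800) = 5.893
  Sd branch = 0.102·Sd^0.62·e^(0.033·RH+0.04·T) = 13.66 μm/a
  sum: 5.893 + 13.66 → r_corr = 19.56 μm/a
ISO 9223 Table 2 (carbon steel): 1.3 < 19.6 ≤ 25 μm/a ⇒ C2

C2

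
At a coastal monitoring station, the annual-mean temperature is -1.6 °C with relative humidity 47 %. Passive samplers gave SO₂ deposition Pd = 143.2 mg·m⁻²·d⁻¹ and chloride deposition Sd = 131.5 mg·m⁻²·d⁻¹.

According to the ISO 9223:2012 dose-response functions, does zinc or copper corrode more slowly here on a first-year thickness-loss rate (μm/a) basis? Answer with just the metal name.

copper

zinc: f(T) = +0.038·(T−10) [T≤10 °C] = -0.4408
  sulphur-dioxide contribution → 0.6408 μm/a
  chloride contribution → 0.359 μm/a
  total first-year rate 0.9998 μm/a
copper: f(T) = +0.126·(T−10) [T≤10 °C] = -1.4616
  sulphur-dioxide contribution → 0.07151 μm/a
  chloride contribution → 0.1921 μm/a
  total first-year rate 0.2636 μm/a
Ordering by μm/a: zinc (1) > copper (0.264)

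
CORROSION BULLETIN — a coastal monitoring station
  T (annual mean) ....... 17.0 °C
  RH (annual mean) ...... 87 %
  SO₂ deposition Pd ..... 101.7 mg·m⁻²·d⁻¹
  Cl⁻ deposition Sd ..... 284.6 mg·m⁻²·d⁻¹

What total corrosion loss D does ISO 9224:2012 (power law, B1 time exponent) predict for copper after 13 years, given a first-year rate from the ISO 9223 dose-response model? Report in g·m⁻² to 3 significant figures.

D(13) = 208 g·m⁻²

copper: f(T) = -0.080·(T−10) [T>10 °C] = -0.5600
  Pd branch = 0.0053·Pd^0.26·e^(0.059·RH+f) = 1.707 μm/a
  Sd branch = 0.01025·Sd^0.27·e^(0.036·RH+0.049·T) = 2.485 μm/a
  r_corr = 1.707 + 2.485 = 4.192 μm/a
Long-term exponent b (ISO 9224 Table 2, B1) = 0.667
  D(13) = 4.192 × 13^0.667 = 4.192 × 5.534 = 23.2 μm
  Mass loss = 23.2 μm × 8.96 g/cm³ = 207.8 g·m⁻²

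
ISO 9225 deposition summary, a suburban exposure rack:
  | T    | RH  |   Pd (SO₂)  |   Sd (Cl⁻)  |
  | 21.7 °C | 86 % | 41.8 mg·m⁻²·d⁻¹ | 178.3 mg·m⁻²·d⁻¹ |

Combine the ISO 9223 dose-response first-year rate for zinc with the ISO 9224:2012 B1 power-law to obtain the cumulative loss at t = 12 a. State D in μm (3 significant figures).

zinc: f(T) = -0.071·(T−10) [T>10 °C] = -0.8307
  SO₂ term: 0.0129·41.8^0.44·exp(0.046·86-0.8307) = 1.518
  Cl⁻ term: 0.0175·178.3^0.57·exp(0.008·86+0.085·21.7) = 4.227
  sum: 1.518 + 4.227 → r_corr = 5.745 μm/a
Power-law: D(12) = r_corr · 12^0.813
  D(12) = 5.745 × 12^0.813 = 5.745 × 7.54 = 43.32 μm

D(12) = 43.3 μm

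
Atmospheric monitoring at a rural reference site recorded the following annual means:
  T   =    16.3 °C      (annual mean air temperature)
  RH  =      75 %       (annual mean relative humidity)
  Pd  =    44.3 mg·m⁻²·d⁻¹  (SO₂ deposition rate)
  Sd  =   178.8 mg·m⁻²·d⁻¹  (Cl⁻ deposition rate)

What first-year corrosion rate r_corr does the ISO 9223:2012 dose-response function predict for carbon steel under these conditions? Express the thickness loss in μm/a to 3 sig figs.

r_corr = 98.5 μm/a

carbon steel: temperature factor f = -0.054·(6.3) = -0.3402
  Pd branch = 1.77·Pd^0.52·e^(0.02·RH+f) = 40.53 μm/a
  Sd branch = 0.102·Sd^0.62·e^(0.033·RH+0.04·T) = 57.96 μm/a
  r_corr = 40.53 + 57.96 = 98.49 μm/a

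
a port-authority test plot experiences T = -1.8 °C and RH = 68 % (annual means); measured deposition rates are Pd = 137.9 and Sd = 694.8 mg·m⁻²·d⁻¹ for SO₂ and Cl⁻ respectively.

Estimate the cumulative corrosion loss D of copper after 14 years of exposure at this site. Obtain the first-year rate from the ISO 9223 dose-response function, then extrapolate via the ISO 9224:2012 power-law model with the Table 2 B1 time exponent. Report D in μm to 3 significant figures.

copper: temperature factor f = +0.126·(-11.8) = -1.4868
  SO₂ term: 0.0053·137.9^0.26·exp(0.059·68-1.4868) = 0.2384
  Cl⁻ term: 0.01025·694.8^0.27·exp(0.036·68+0.049·-1.8) = 0.6351
  r_corr = 0.2384 + 0.6351 = 0.8735 μm/a
Power-law: D(14) = r_corr · 14^0.667
  D(14) = 0.8735 × 14^0.667 = 0.8735 × 5.814 = 5.079 μm

D(14) = 5.08 μm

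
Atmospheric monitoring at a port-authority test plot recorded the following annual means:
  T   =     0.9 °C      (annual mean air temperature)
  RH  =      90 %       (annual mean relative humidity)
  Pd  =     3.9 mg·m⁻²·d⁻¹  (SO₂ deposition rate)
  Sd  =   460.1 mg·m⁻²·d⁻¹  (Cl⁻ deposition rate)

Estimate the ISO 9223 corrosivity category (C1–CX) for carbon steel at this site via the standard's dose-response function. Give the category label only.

C5

carbon steel: temperature factor f = +0.150·(-9.1) = -1.3650
  Pd branch = 1.77·Pd^0.52·e^(0.02·RH+f) = 5.549 μm/a
  Sd branch = 0.102·Sd^0.62·e^(0.033·RH+0.04·T) = 92.27 μm/a
  sum: 5.549 + 92.27 → r_corr = 97.82 μm/a
Category bounds: 80…200 μm/a bracket r_corr ⇒ C5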